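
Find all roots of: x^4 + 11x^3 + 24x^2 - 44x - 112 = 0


Let p(x) = x^4 + 11x^3 + 24x^2 - 44x - 112. By the rational root theorem (leading coefficient 1), any rational root is an integer divisor of 112: try ±1, ±2, ... in turn.
Test x = 1: value = -120 ≠ 0.
Test x = -1: value = -54 ≠ 0.
Test x = 2: value = 0 ✓, so (x - 2) is a factor.
Synthetic division by (x - 2): bring down 1; 1(2) + 11 = 13; 13(2) + 24 = 50; 50(2) - 44 = 56; 56(2) - 112 = 0 → quotient x^3 + 13x^2 + 50x + 56, remainder 0.
Continue with the quotient x^3 + 13x^2 + 50x + 56 (candidates must divide 56; re-test x = 2 first in case it repeats).
Test x = 2: value = 216 ≠ 0.
Test x = -2: value = 0 ✓, so (x + 2) is a factor.
Synthetic division by (x + 2): bring down 1; 1(-2) + 13 = 11; 11(-2) + 50 = 28; 28(-2) + 56 = 0 → quotient x^2 + 11x + 28, remainder 0.
Solve the quadratic x^2 + 11x + 28 = 0: discriminant = 11^2 - 4(1)(28) = 121 - 112 = 9.
sqrt(9) = 3, so x = (-11 ± 3)/2: x = -4 or x = -7.
Collecting all roots found:

x = -7, x = -4, x = -2, x = 2


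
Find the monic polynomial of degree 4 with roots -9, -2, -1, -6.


A monic polynomial with roots -9, -2, -1, -6 is:
p(x) = (x + 9)(x + 2)(x + 1)(x + 6)
After multiplying by (x + 9): x + 9
After multiplying by (x + 2): x^2 + 11x + 18
After multiplying by (x + 1): x^3 + 12x^2 + 29x + 18
After multiplying by (x + 6): x^4 + 18x^3 + 101x^2 + 192x + 108

x^4 + 18x^3 + 101x^2 + 192x + 108


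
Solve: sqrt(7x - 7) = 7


Square both sides: 7x - 7 = 7^2 = 49
7x = 49 + 7 = 56
x = 8
Check: sqrt(7*8 - 7) = sqrt(49) = 7 ✓

x = 8


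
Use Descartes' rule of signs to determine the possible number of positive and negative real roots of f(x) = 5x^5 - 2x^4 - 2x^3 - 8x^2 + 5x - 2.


Descartes' rule of signs:

For positive roots, count sign changes in f(x) = 5x^5 - 2x^4 - 2x^3 - 8x^2 + 5x - 2:
Signs of coefficients: +, -, -, -, +, -
Number of sign changes: 3
Possible positive real roots: 3, 1

For negative roots, examine f(-x) = -5x^5 - 2x^4 + 2x^3 - 8x^2 - 5x - 2:
Signs of coefficients: -, -, +, -, -, -
Number of sign changes: 2
Possible negative real roots: 2, 0

Positive roots: 3 or 1; Negative roots: 2 or 0


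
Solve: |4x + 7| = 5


An absolute value equation |expr| = 5 gives two cases:
Case 1: 4x + 7 = 5
  4x = -2, so x = -1/2
Case 2: 4x + 7 = -5
  4x = -12, so x = -3

x = -3, x = -1/2


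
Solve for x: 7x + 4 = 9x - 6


Starting with: 7x + 4 = 9x - 6
Move all x terms to left: (7 - 9)x = -6 - 4
Simplify: -2x = -10
Divide both sides by -2: x = 5

x = 5


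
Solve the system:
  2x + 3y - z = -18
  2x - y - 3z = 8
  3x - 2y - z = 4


Using Cramer's rule. Expand each determinant along the first row.
D  = 2*[(-1)*(-1) - (-3)*(-2)] - 3*[2*(-1) - (-3)*3] + (-1)*[2*(-2) - (-1)*3]
  = 2*(-5) - 3*(7) + (-1)*(-1) = -30
Dx = (-18)*[(-1)*(-1) - (-3)*(-2)] - 3*[8*(-1) - (-3)*4] + (-1)*[8*(-2) - (-1)*4]
  = (-18)*(-5) - 3*(4) + (-1)*(-12) = 90
Dy = 2*[8*(-1) - (-3)*4] - (-18)*[2*(-1) - (-3)*3] + (-1)*[2*4 - 8*3]
  = 2*(4) - (-18)*(7) + (-1)*(-16) = 150
Dz = 2*[(-1)*4 - 8*(-2)] - 3*[2*4 - 8*3] + (-18)*[2*(-2) - (-1)*3]
  = 2*(12) - 3*(-16) + (-18)*(-1) = 90
x = Dx/D = 90/-30 = -3, y = Dy/D = 150/-30 = -5, z = Dz/D = 90/-30 = -3
Check eq1: (2)(-3) + (3)(-5) + (-1)(-3) = -18 = -18 ✓
Check eq2: (2)(-3) + (-1)(-5) + (-3)(-3) = 8 = 8 ✓
Check eq3: (3)(-3) + (-2)(-5) + (-1)(-3) = 4 = 4 ✓

x = -3, y = -5, z = -3


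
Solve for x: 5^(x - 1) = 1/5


Express both sides with the same base.
1/5 = 5^(-1)
Since the bases match, equate exponents: x - 1 = -1
So x = -1 - (-1) = 0

x = 0


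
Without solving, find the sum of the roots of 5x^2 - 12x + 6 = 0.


By Vieta's formulas for ax^2 + bx + c = 0:
  Sum of roots = -b/a
  Product of roots = c/a

Here a = 5, b = -12, c = 6
Sum = -(-12)/5 = 12/5
Product = 6/5 = 6/5

Sum = 12/5


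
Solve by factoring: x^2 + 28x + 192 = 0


We need two numbers that multiply to 192 and add to 28.
Those numbers are 16 and 12 (since 16 * 12 = 192 and 16 + 12 = 28).
So x^2 + 28x + 192 = (x + 16)(x + 12) = 0
Setting each factor to zero: x = -16 or x = -12

x = -16, x = -12


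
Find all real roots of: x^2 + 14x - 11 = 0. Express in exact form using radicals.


Using the quadratic formula: x = (-b ± sqrt(b^2 - 4ac)) / (2a)
Here a = 1, b = 14, c = -11
Discriminant = b^2 - 4ac = 14^2 - 4(1)(-11) = 196 + 44 = 240
Since discriminant = 240 > 0, there are two real roots.
x = (-14 ± 4*sqrt(15)) / 2
Simplifying: x = -7 ± 2*sqrt(15)
Numerically: x ≈ 0.7460 or x ≈ -14.7460

x = -7 + 2*sqrt(15) or x = -7 - 2*sqrt(15)


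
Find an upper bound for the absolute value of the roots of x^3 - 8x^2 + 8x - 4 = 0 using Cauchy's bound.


Cauchy's bound: all roots r satisfy |r| <= 1 + max(|a_i/a_n|) for i = 0,...,n-1
where a_n is the leading coefficient.

Coefficients: [1, -8, 8, -4]
Leading coefficient a_n = 1
Ratios |a_i/a_n|: 8, 8, 4
Maximum ratio: 8
Cauchy's bound: |r| <= 1 + 8 = 9

Upper bound = 9


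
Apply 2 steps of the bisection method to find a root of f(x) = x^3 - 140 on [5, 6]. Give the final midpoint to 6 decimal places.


f(x) = x^3 - 140
f(5) = -15 < 0
f(6) = 76 > 0

Step 1: midpoint = (5.000000 + 6.000000)/2 = 5.500000
  f(5.500000) = 26.375000
  f(mid) > 0, so root is in [5.000000, 5.500000]

Step 2: midpoint = (5.000000 + 5.500000)/2 = 5.250000
  f(5.250000) = 4.703125
  f(mid) > 0, so root is in [5.000000, 5.250000]

midpoint = 5.250000


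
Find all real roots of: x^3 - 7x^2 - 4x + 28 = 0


Let p(x) = x^3 - 7x^2 - 4x + 28. By the rational root theorem (leading coefficient 1), any rational root is an integer divisor of 28: try ±1, ±2, ... in turn.
Test x = 1: value = 18 ≠ 0.
Test x = -1: value = 24 ≠ 0.
Test x = 2: value = 0 ✓, so (x - 2) is a factor.
Synthetic division by (x - 2): bring down 1; 1(2) - 7 = -5; (-5)(2) - 4 = -14; (-14)(2) + 28 = 0 → quotient x^2 - 5x - 14, remainder 0.
Solve the quadratic x^2 - 5x - 14 = 0: discriminant = (-5)^2 - 4(1)(-14) = 25 + 56 = 81.
sqrt(81) = 9, so x = (5 ± 9)/2: x = 7 or x = -2.

x = -2, x = 2, x = 7


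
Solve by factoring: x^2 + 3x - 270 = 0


We need two numbers that multiply to -270 and add to 3.
Those numbers are -15 and 18 (since (-15) * 18 = -270 and (-15) + 18 = 3).
So x^2 + 3x - 270 = (x - 15)(x + 18) = 0
Setting each factor to zero: x = 15 or x = -18

x = -18, x = 15


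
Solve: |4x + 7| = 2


An absolute value equation |expr| = 2 gives two cases:
Case 1: 4x + 7 = 2
  4x = -5, so x = -5/4
Case 2: 4x + 7 = -2
  4x = -9, so x = -9/4

x = -9/4, x = -5/4


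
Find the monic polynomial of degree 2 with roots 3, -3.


A monic polynomial with roots 3, -3 is:
p(x) = (x - 3)(x + 3)
After multiplying by (x - 3): x - 3
After multiplying by (x + 3): x^2 - 9

x^2 - 9


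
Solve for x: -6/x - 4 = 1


Subtract -4 from both sides: -6/x = 5
Multiply both sides by x: -6 = 5 * x
Divide by 5: x = -6/5

x = -6/5


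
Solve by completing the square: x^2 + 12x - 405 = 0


Start: x^2 + 12x - 405 = 0
Move constant: x^2 + 12x = 405
Half of 12 is 6, squared is 36
Add 36 to both sides: x^2 + 12x + 36 = 441
(x + 6)^2 = 441
x + 6 = ±21
x = -6 + 21 = 15 or x = -6 - 21 = -27

x = -27, x = 15


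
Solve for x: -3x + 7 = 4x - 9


Starting with: -3x + 7 = 4x - 9
Move all x terms to left: (-3 - 4)x = -9 - 7
Simplify: -7x = -16
Divide both sides by -7: x = 16/7

x = 16/7


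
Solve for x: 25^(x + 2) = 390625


Express both sides with the same base.
390625 = 25^4
Since the bases match, equate exponents: x + 2 = 4
So x = 4 - (2) = 2

x = 2


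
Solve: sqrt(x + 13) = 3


Square both sides: x + 13 = 3^2 = 9
x = 9 - 13 = -4
x = -4
Check: sqrt(1*(-4) + 13) = sqrt(9) = 3 ✓

x = -4


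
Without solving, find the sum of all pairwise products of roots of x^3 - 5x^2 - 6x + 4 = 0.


By Vieta's formulas for x^3 + bx^2 + cx + d = 0:
  r1 + r2 + r3 = -b/a = 5
  r1*r2 + r1*r3 + r2*r3 = c/a = -6
  r1*r2*r3 = -d/a = -4


Sum of pairwise products = -6


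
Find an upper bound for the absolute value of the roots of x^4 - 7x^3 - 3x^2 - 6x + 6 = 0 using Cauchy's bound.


Cauchy's bound: all roots r satisfy |r| <= 1 + max(|a_i/a_n|) for i = 0,...,n-1
where a_n is the leading coefficient.

Coefficients: [1, -7, -3, -6, 6]
Leading coefficient a_n = 1
Ratios |a_i/a_n|: 7, 3, 6, 6
Maximum ratio: 7
Cauchy's bound: |r| <= 1 + 7 = 8

Upper bound = 8


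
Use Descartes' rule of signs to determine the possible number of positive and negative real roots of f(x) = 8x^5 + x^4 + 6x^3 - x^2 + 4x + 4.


Descartes' rule of signs:

For positive roots, count sign changes in f(x) = 8x^5 + x^4 + 6x^3 - x^2 + 4x + 4:
Signs of coefficients: +, +, +, -, +, +
Number of sign changes: 2
Possible positive real roots: 2, 0

For negative roots, examine f(-x) = -8x^5 + x^4 - 6x^3 - x^2 - 4x + 4:
Signs of coefficients: -, +, -, -, -, +
Number of sign changes: 3
Possible negative real roots: 3, 1

Positive roots: 2 or 0; Negative roots: 3 or 1


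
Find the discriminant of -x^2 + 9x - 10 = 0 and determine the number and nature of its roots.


For ax^2 + bx + c = 0, discriminant D = b^2 - 4ac
Here a = -1, b = 9, c = -10
D = (9)^2 - 4(-1)(-10) = 81 - 40 = 41

D = 41 > 0 but not a perfect square
The equation has 2 distinct real irrational roots.

Discriminant = 41, 2 distinct real irrational roots


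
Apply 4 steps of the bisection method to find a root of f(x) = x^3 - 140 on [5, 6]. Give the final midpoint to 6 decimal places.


f(x) = x^3 - 140
f(5) = -15 < 0
f(6) = 76 > 0

Step 1: midpoint = (5.000000 + 6.000000)/2 = 5.500000
  f(5.500000) = 26.375000
  f(mid) > 0, so root is in [5.000000, 5.500000]

Step 2: midpoint = (5.000000 + 5.500000)/2 = 5.250000
  f(5.250000) = 4.703125
  f(mid) > 0, so root is in [5.000000, 5.250000]

Step 3: midpoint = (5.000000 + 5.250000)/2 = 5.125000
  f(5.125000) = -5.388672
  f(mid) < 0, so root is in [5.125000, 5.250000]

Step 4: midpoint = (5.125000 + 5.250000)/2 = 5.187500
  f(5.187500) = -0.403564
  f(mid) < 0, so root is in [5.187500, 5.250000]

midpoint = 5.187500


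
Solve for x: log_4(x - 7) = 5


Convert to exponential form: x - 7 = 4^5 = 1024
x = 1024 + 7 = 1031
Check: log_4(1031 - 7) = log_4(1024) = log_4(1024) = 5 ✓

x = 1031


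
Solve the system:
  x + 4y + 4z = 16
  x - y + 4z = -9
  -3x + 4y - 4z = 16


Using Cramer's rule. Expand each determinant along the first row.
D  = 1*[(-1)*(-4) - 4*4] - 4*[1*(-4) - 4*(-3)] + 4*[1*4 - (-1)*(-3)]
  = 1*(-12) - 4*(8) + 4*(1) = -40
Dx = 16*[(-1)*(-4) - 4*4] - 4*[(-9)*(-4) - 4*16] + 4*[(-9)*4 - (-1)*16]
  = 16*(-12) - 4*(-28) + 4*(-20) = -160
Dy = 1*[(-9)*(-4) - 4*16] - 16*[1*(-4) - 4*(-3)] + 4*[1*16 - (-9)*(-3)]
  = 1*(-28) - 16*(8) + 4*(-11) = -200
Dz = 1*[(-1)*16 - (-9)*4] - 4*[1*16 - (-9)*(-3)] + 16*[1*4 - (-1)*(-3)]
  = 1*(20) - 4*(-11) + 16*(1) = 80
x = Dx/D = -160/-40 = 4, y = Dy/D = -200/-40 = 5, z = Dz/D = 80/-40 = -2
Check eq1: (1)(4) + (4)(5) + (4)(-2) = 16 = 16 ✓
Check eq2: (1)(4) + (-1)(5) + (4)(-2) = -9 = -9 ✓
Check eq3: (-3)(4) + (4)(5) + (-4)(-2) = 16 = 16 ✓

x = 4, y = 5, z = -2


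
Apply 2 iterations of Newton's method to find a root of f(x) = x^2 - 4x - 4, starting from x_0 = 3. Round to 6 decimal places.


Newton's method: x_(n+1) = x_n - f(x_n)/f'(x_n)
f(x) = x^2 - 4x - 4
f'(x) = 2x - 4

Iteration 1:
  f(3.000000) = -7.000000
  f'(3.000000) = 2.000000
  x_1 = 3.000000 - (-7.000000)/(2.000000) = 6.500000

Iteration 2:
  f(6.500000) = 12.250000
  f'(6.500000) = 9.000000
  x_2 = 6.500000 - (12.250000)/(9.000000) = 5.138889

x_2 = 5.138889


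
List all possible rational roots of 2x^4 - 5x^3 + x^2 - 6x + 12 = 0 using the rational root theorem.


Rational root theorem: possible roots are ±p/q where:
  p divides the constant term (12): p ∈ {1, 2, 3, 4, 6, 12}
  q divides the leading coefficient (2): q ∈ {1, 2}

All possible rational roots: -12, -6, -4, -3, -2, -3/2, -1, -1/2, 1/2, 1, 3/2, 2, 3, 4, 6, 12

-12, -6, -4, -3, -2, -3/2, -1, -1/2, 1/2, 1, 3/2, 2, 3, 4, 6, 12


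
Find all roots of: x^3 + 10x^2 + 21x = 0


The constant term is 0, so x = 0 is a root. Factor out x:
  x^2 + 10x + 21 = 0
Solve the quadratic x^2 + 10x + 21 = 0: discriminant = 10^2 - 4(1)(21) = 100 - 84 = 16.
sqrt(16) = 4, so x = (-10 ± 4)/2: x = -3 or x = -7.
Collecting all roots found:

x = -7, x = -3, x = 0


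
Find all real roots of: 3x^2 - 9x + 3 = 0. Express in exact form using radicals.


Using the quadratic formula: x = (-b ± sqrt(b^2 - 4ac)) / (2a)
Here a = 3, b = -9, c = 3
Discriminant = b^2 - 4ac = (-9)^2 - 4(3)(3) = 81 - 36 = 45
Since discriminant = 45 > 0, there are two real roots.
x = (9 ± 3*sqrt(5)) / 6
Simplifying: x = (3 ± sqrt(5)) / 2
Numerically: x ≈ 2.6180 or x ≈ 0.3820

x = (3 + sqrt(5)) / 2 or x = (3 - sqrt(5)) / 2


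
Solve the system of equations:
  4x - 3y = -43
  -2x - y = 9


Using Cramer's rule:
Determinant D = (4)(-1) - (-2)(-3) = -4 - 6 = -10
Dx = (-43)(-1) - (9)(-3) = 43 + 27 = 70
Dy = (4)(9) - (-2)(-43) = 36 - 86 = -50
x = Dx/D = 70/-10 = -7
y = Dy/D = -50/-10 = 5

x = -7, y = 5


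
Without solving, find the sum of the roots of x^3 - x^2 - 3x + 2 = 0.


By Vieta's formulas for x^3 + bx^2 + cx + d = 0:
  r1 + r2 + r3 = -b/a = 1
  r1*r2 + r1*r3 + r2*r3 = c/a = -3
  r1*r2*r3 = -d/a = -2


Sum = 1


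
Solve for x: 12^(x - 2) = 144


Express both sides with the same base.
144 = 12^2
Since the bases match, equate exponents: x - 2 = 2
So x = 2 - (-2) = 4

x = 4


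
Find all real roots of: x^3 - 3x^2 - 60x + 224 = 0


Let p(x) = x^3 - 3x^2 - 60x + 224. By the rational root theorem (leading coefficient 1), any rational root is an integer divisor of 224: try ±1, ±2, ... in turn.
Test x = 1: value = 162 ≠ 0.
Test x = -1: value = 280 ≠ 0.
Test x = 2: value = 100 ≠ 0.
Test x = -2: value = 324 ≠ 0.
Test x = 4: value = 0 ✓, so (x - 4) is a factor.
Synthetic division by (x - 4): bring down 1; 1(4) - 3 = 1; 1(4) - 60 = -56; (-56)(4) + 224 = 0 → quotient x^2 + x - 56, remainder 0.
Solve the quadratic x^2 + x - 56 = 0: discriminant = 1^2 - 4(1)(-56) = 1 + 224 = 225.
sqrt(225) = 15, so x = (-1 ± 15)/2: x = 7 or x = -8.

x = -8, x = 4, x = 7


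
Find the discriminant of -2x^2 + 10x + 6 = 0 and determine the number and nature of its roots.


For ax^2 + bx + c = 0, discriminant D = b^2 - 4ac
Here a = -2, b = 10, c = 6
D = (10)^2 - 4(-2)(6) = 100 + 48 = 148

D = 148 > 0 but not a perfect square
The equation has 2 distinct real irrational roots.

Discriminant = 148, 2 distinct real irrational roots


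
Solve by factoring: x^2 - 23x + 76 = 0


We need two numbers that multiply to 76 and add to -23.
Those numbers are -19 and -4 (since (-19) * (-4) = 76 and (-19) + (-4) = -23).
So x^2 - 23x + 76 = (x - 19)(x - 4) = 0
Setting each factor to zero: x = 19 or x = 4

x = 4, x = 19


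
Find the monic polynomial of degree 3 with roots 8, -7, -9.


A monic polynomial with roots 8, -7, -9 is:
p(x) = (x - 8)(x + 7)(x + 9)
After multiplying by (x - 8): x - 8
After multiplying by (x + 7): x^2 - x - 56
After multiplying by (x + 9): x^3 + 8x^2 - 65x - 504

x^3 + 8x^2 - 65x - 504


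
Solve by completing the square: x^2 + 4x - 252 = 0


Start: x^2 + 4x - 252 = 0
Move constant: x^2 + 4x = 252
Half of 4 is 2, squared is 4
Add 4 to both sides: x^2 + 4x + 4 = 256
(x + 2)^2 = 256
x + 2 = ±16
x = -2 + 16 = 14 or x = -2 - 16 = -18

x = -18, x = 14


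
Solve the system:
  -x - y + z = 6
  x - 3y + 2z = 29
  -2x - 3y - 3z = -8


Using Cramer's rule. Expand each determinant along the first row.
D  = (-1)*[(-3)*(-3) - 2*(-3)] - (-1)*[1*(-3) - 2*(-2)] + 1*[1*(-3) - (-3)*(-2)]
  = (-1)*(15) - (-1)*(1) + 1*(-9) = -23
Dx = 6*[(-3)*(-3) - 2*(-3)] - (-1)*[29*(-3) - 2*(-8)] + 1*[29*(-3) - (-3)*(-8)]
  = 6*(15) - (-1)*(-71) + 1*(-111) = -92
Dy = (-1)*[29*(-3) - 2*(-8)] - 6*[1*(-3) - 2*(-2)] + 1*[1*(-8) - 29*(-2)]
  = (-1)*(-71) - 6*(1) + 1*(50) = 115
Dz = (-1)*[(-3)*(-8) - 29*(-3)] - (-1)*[1*(-8) - 29*(-2)] + 6*[1*(-3) - (-3)*(-2)]
  = (-1)*(111) - (-1)*(50) + 6*(-9) = -115
x = Dx/D = -92/-23 = 4, y = Dy/D = 115/-23 = -5, z = Dz/D = -115/-23 = 5
Check eq1: (-1)(4) + (-1)(-5) + (1)(5) = 6 = 6 ✓
Check eq2: (1)(4) + (-3)(-5) + (2)(5) = 29 = 29 ✓
Check eq3: (-2)(4) + (-3)(-5) + (-3)(5) = -8 = -8 ✓

x = 4, y = -5, z = 5


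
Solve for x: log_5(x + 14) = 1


Convert to exponential form: x + 14 = 5^1 = 5
x = 5 - 14 = -9
Check: log_5(-9 + 14) = log_5(5) = log_5(5) = 1 ✓

x = -9


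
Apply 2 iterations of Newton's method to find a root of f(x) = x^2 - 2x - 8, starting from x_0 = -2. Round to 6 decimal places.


Newton's method: x_(n+1) = x_n - f(x_n)/f'(x_n)
f(x) = x^2 - 2x - 8
f'(x) = 2x - 2

Iteration 1:
  f(-2.000000) = 0.000000
  f'(-2.000000) = -6.000000
  x_1 = -2.000000 - (0.000000)/(-6.000000) = -2.000000

Iteration 2:
  f(-2.000000) = 0.000000
  f'(-2.000000) = -6.000000
  x_2 = -2.000000 - (0.000000)/(-6.000000) = -2.000000

x_2 = -2.000000


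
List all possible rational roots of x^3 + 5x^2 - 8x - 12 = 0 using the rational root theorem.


Rational root theorem: possible roots are ±p/q where:
  p divides the constant term (-12): p ∈ {1, 2, 3, 4, 6, 12}
  q divides the leading coefficient (1): q ∈ {1}

All possible rational roots: -12, -6, -4, -3, -2, -1, 1, 2, 3, 4, 6, 12

-12, -6, -4, -3, -2, -1, 1, 2, 3, 4, 6, 12


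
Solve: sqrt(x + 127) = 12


Square both sides: x + 127 = 12^2 = 144
x = 144 - 127 = 17
x = 17
Check: sqrt(1*17 + 127) = sqrt(144) = 12 ✓

x = 17


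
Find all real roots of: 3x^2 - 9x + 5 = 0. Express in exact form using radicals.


Using the quadratic formula: x = (-b ± sqrt(b^2 - 4ac)) / (2a)
Here a = 3, b = -9, c = 5
Discriminant = b^2 - 4ac = (-9)^2 - 4(3)(5) = 81 - 60 = 21
Since discriminant = 21 > 0, there are two real roots.
x = (9 ± sqrt(21)) / 6
Numerically: x ≈ 2.2638 or x ≈ 0.7362

x = (9 + sqrt(21)) / 6 or x = (9 - sqrt(21)) / 6


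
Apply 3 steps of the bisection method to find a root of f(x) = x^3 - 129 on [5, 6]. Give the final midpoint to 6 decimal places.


f(x) = x^3 - 129
f(5) = -4 < 0
f(6) = 87 > 0

Step 1: midpoint = (5.000000 + 6.000000)/2 = 5.500000
  f(5.500000) = 37.375000
  f(mid) > 0, so root is in [5.000000, 5.500000]

Step 2: midpoint = (5.000000 + 5.500000)/2 = 5.250000
  f(5.250000) = 15.703125
  f(mid) > 0, so root is in [5.000000, 5.250000]

Step 3: midpoint = (5.000000 + 5.250000)/2 = 5.125000
  f(5.125000) = 5.611328
  f(mid) > 0, so root is in [5.000000, 5.125000]

midpoint = 5.125000


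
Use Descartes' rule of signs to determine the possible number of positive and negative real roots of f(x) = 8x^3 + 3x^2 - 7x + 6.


Descartes' rule of signs:

For positive roots, count sign changes in f(x) = 8x^3 + 3x^2 - 7x + 6:
Signs of coefficients: +, +, -, +
Number of sign changes: 2
Possible positive real roots: 2, 0

For negative roots, examine f(-x) = -8x^3 + 3x^2 + 7x + 6:
Signs of coefficients: -, +, +, +
Number of sign changes: 1
Possible negative real roots: 1

Positive roots: 2 or 0; Negative roots: 1


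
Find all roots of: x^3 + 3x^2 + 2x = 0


The constant term is 0, so x = 0 is a root. Factor out x:
  x^2 + 3x + 2 = 0
Solve the quadratic x^2 + 3x + 2 = 0: discriminant = 3^2 - 4(1)(2) = 9 - 8 = 1.
sqrt(1) = 1, so x = (-3 ± 1)/2: x = -1 or x = -2.
Collecting all roots found:

x = -2, x = -1, x = 0


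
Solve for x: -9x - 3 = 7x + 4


Starting with: -9x - 3 = 7x + 4
Move all x terms to left: (-9 - 7)x = 4 + 3
Simplify: -16x = 7
Divide both sides by -16: x = -7/16

x = -7/16


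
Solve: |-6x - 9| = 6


An absolute value equation |expr| = 6 gives two cases:
Case 1: -6x - 9 = 6
  -6x = 15, so x = -5/2
Case 2: -6x - 9 = -6
  -6x = 3, so x = -1/2

x = -5/2, x = -1/2


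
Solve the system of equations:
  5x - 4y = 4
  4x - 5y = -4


Using Cramer's rule:
Determinant D = (5)(-5) - (4)(-4) = -25 + 16 = -9
Dx = (4)(-5) - (-4)(-4) = -20 - 16 = -36
Dy = (5)(-4) - (4)(4) = -20 - 16 = -36
x = Dx/D = -36/-9 = 4
y = Dy/D = -36/-9 = 4

x = 4, y = 4


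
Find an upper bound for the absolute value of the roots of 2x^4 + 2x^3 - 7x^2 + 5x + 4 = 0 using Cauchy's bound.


Cauchy's bound: all roots r satisfy |r| <= 1 + max(|a_i/a_n|) for i = 0,...,n-1
where a_n is the leading coefficient.

Coefficients: [2, 2, -7, 5, 4]
Leading coefficient a_n = 2
Ratios |a_i/a_n|: 1, 7/2, 5/2, 2
Maximum ratio: 7/2
Cauchy's bound: |r| <= 1 + 7/2 = 9/2

Upper bound = 9/2


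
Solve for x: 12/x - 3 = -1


Subtract -3 from both sides: 12/x = 2
Multiply both sides by x: 12 = 2 * x
Divide by 2: x = 6

x = 6


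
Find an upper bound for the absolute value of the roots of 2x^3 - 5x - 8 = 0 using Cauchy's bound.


Cauchy's bound: all roots r satisfy |r| <= 1 + max(|a_i/a_n|) for i = 0,...,n-1
where a_n is the leading coefficient.

Coefficients: [2, 0, -5, -8]
Leading coefficient a_n = 2
Ratios |a_i/a_n|: 0, 5/2, 4
Maximum ratio: 4
Cauchy's bound: |r| <= 1 + 4 = 5

Upper bound = 5


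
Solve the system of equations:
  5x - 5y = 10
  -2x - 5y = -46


Using Cramer's rule:
Determinant D = (5)(-5) - (-2)(-5) = -25 - 10 = -35
Dx = (10)(-5) - (-46)(-5) = -50 - 230 = -280
Dy = (5)(-46) - (-2)(10) = -230 + 20 = -210
x = Dx/D = -280/-35 = 8
y = Dy/D = -210/-35 = 6

x = 8, y = 6


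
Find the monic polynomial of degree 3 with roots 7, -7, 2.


A monic polynomial with roots 7, -7, 2 is:
p(x) = (x - 7)(x + 7)(x - 2)
After multiplying by (x - 7): x - 7
After multiplying by (x + 7): x^2 - 49
After multiplying by (x - 2): x^3 - 2x^2 - 49x + 98

x^3 - 2x^2 - 49x + 98


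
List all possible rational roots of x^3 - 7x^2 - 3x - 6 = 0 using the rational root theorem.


Rational root theorem: possible roots are ±p/q where:
  p divides the constant term (-6): p ∈ {1, 2, 3, 6}
  q divides the leading coefficient (1): q ∈ {1}

All possible rational roots: -6, -3, -2, -1, 1, 2, 3, 6

-6, -3, -2, -1, 1, 2, 3, 6


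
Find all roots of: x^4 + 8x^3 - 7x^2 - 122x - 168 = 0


Let p(x) = x^4 + 8x^3 - 7x^2 - 122x - 168. By the rational root theorem (leading coefficient 1), any rational root is an integer divisor of 168: try ±1, ±2, ... in turn.
Test x = 1: value = -288 ≠ 0.
Test x = -1: value = -60 ≠ 0.
Test x = 2: value = -360 ≠ 0.
Test x = -2: value = 0 ✓, so (x + 2) is a factor.
Synthetic division by (x + 2): bring down 1; 1(-2) + 8 = 6; 6(-2) - 7 = -19; (-19)(-2) - 122 = -84; (-84)(-2) - 168 = 0 → quotient x^3 + 6x^2 - 19x - 84, remainder 0.
Continue with the quotient x^3 + 6x^2 - 19x - 84 (candidates must divide 84; re-test x = -2 first in case it repeats).
Test x = -2: value = -30 ≠ 0.
Test x = 3: value = -60 ≠ 0.
Test x = -3: value = 0 ✓, so (x + 3) is a factor.
Synthetic division by (x + 3): bring down 1; 1(-3) + 6 = 3; 3(-3) - 19 = -28; (-28)(-3) - 84 = 0 → quotient x^2 + 3x - 28, remainder 0.
Solve the quadratic x^2 + 3x - 28 = 0: discriminant = 3^2 - 4(1)(-28) = 9 + 112 = 121.
sqrt(121) = 11, so x = (-3 ± 11)/2: x = 4 or x = -7.
Collecting all roots found:

x = -7, x = -3, x = -2, x = 4


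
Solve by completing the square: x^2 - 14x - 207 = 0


Start: x^2 - 14x - 207 = 0
Move constant: x^2 - 14x = 207
Half of -14 is -7, squared is 49
Add 49 to both sides: x^2 - 14x + 49 = 256
(x - 7)^2 = 256
x - 7 = ±16
x = 7 + 16 = 23 or x = 7 - 16 = -9

x = -9, x = 23


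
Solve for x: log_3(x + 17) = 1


Convert to exponential form: x + 17 = 3^1 = 3
x = 3 - 17 = -14
Check: log_3(-14 + 17) = log_3(3) = log_3(3) = 1 ✓

x = -14


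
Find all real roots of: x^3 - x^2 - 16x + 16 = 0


Let p(x) = x^3 - x^2 - 16x + 16. By the rational root theorem (leading coefficient 1), any rational root is an integer divisor of 16: try ±1, ±2, ... in turn.
Test x = 1: value = 0 ✓, so (x - 1) is a factor.
Synthetic division by (x - 1): bring down 1; 1(1) - 1 = 0; 0(1) - 16 = -16; (-16)(1) + 16 = 0 → quotient x^2 - 16, remainder 0.
Solve the quadratic x^2 - 16 = 0: discriminant = 0^2 - 4(1)(-16) = 0 + 64 = 64.
sqrt(64) = 8, so x = (0 ± 8)/2: x = 4 or x = -4.

x = -4, x = 1, x = 4


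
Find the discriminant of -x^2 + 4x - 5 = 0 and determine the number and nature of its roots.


For ax^2 + bx + c = 0, discriminant D = b^2 - 4ac
Here a = -1, b = 4, c = -5
D = (4)^2 - 4(-1)(-5) = 16 - 20 = -4

D = -4 < 0
The equation has no real roots (2 complex conjugate roots).

Discriminant = -4, no real roots (2 complex conjugate roots)


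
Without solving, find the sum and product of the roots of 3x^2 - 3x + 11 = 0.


By Vieta's formulas for ax^2 + bx + c = 0:
  Sum of roots = -b/a
  Product of roots = c/a

Here a = 3, b = -3, c = 11
Sum = -(-3)/3 = 1
Product = 11/3 = 11/3

Sum = 1, Product = 11/3


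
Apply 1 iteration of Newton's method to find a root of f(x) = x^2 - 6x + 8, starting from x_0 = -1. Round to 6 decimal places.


Newton's method: x_(n+1) = x_n - f(x_n)/f'(x_n)
f(x) = x^2 - 6x + 8
f'(x) = 2x - 6

Iteration 1:
  f(-1.000000) = 15.000000
  f'(-1.000000) = -8.000000
  x_1 = -1.000000 - (15.000000)/(-8.000000) = 0.875000

x_1 = 0.875000


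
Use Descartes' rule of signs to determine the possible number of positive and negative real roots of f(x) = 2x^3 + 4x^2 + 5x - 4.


Descartes' rule of signs:

For positive roots, count sign changes in f(x) = 2x^3 + 4x^2 + 5x - 4:
Signs of coefficients: +, +, +, -
Number of sign changes: 1
Possible positive real roots: 1

For negative roots, examine f(-x) = -2x^3 + 4x^2 - 5x - 4:
Signs of coefficients: -, +, -, -
Number of sign changes: 2
Possible negative real roots: 2, 0

Positive roots: 1; Negative roots: 2 or 0


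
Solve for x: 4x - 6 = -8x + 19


Starting with: 4x - 6 = -8x + 19
Move all x terms to left: (4 + 8)x = 19 + 6
Simplify: 12x = 25
Divide both sides by 12: x = 25/12

x = 25/12


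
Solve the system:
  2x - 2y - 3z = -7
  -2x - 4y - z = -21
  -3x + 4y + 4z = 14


Using Cramer's rule. Expand each determinant along the first row.
D  = 2*[(-4)*4 - (-1)*4] - (-2)*[(-2)*4 - (-1)*(-3)] + (-3)*[(-2)*4 - (-4)*(-3)]
  = 2*(-12) - (-2)*(-11) + (-3)*(-20) = 14
Dx = (-7)*[(-4)*4 - (-1)*4] - (-2)*[(-21)*4 - (-1)*14] + (-3)*[(-21)*4 - (-4)*14]
  = (-7)*(-12) - (-2)*(-70) + (-3)*(-28) = 28
Dy = 2*[(-21)*4 - (-1)*14] - (-7)*[(-2)*4 - (-1)*(-3)] + (-3)*[(-2)*14 - (-21)*(-3)]
  = 2*(-70) - (-7)*(-11) + (-3)*(-91) = 56
Dz = 2*[(-4)*14 - (-21)*4] - (-2)*[(-2)*14 - (-21)*(-3)] + (-7)*[(-2)*4 - (-4)*(-3)]
  = 2*(28) - (-2)*(-91) + (-7)*(-20) = 14
x = Dx/D = 28/14 = 2, y = Dy/D = 56/14 = 4, z = Dz/D = 14/14 = 1
Check eq1: (2)(2) + (-2)(4) + (-3)(1) = -7 = -7 ✓
Check eq2: (-2)(2) + (-4)(4) + (-1)(1) = -21 = -21 ✓
Check eq3: (-3)(2) + (4)(4) + (4)(1) = 14 = 14 ✓

x = 2, y = 4, z = 1


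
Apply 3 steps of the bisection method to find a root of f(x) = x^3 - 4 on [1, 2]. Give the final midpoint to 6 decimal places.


f(x) = x^3 - 4
f(1) = -3 < 0
f(2) = 4 > 0

Step 1: midpoint = (1.000000 + 2.000000)/2 = 1.500000
  f(1.500000) = -0.625000
  f(mid) < 0, so root is in [1.500000, 2.000000]

Step 2: midpoint = (1.500000 + 2.000000)/2 = 1.750000
  f(1.750000) = 1.359375
  f(mid) > 0, so root is in [1.500000, 1.750000]

Step 3: midpoint = (1.500000 + 1.750000)/2 = 1.625000
  f(1.625000) = 0.291016
  f(mid) > 0, so root is in [1.500000, 1.625000]

midpoint = 1.625000


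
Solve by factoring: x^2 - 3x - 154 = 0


We need two numbers that multiply to -154 and add to -3.
Those numbers are -14 and 11 (since (-14) * 11 = -154 and (-14) + 11 = -3).
So x^2 - 3x - 154 = (x - 14)(x + 11) = 0
Setting each factor to zero: x = 14 or x = -11

x = -11, x = 14


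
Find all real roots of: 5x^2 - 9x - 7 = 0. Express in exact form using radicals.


Using the quadratic formula: x = (-b ± sqrt(b^2 - 4ac)) / (2a)
Here a = 5, b = -9, c = -7
Discriminant = b^2 - 4ac = (-9)^2 - 4(5)(-7) = 81 + 140 = 221
Since discriminant = 221 > 0, there are two real roots.
x = (9 ± sqrt(221)) / 10
Numerically: x ≈ 2.3866 or x ≈ -0.5866

x = (9 + sqrt(221)) / 10 or x = (9 - sqrt(221)) / 10


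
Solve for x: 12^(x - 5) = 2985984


Express both sides with the same base.
2985984 = 12^6
Since the bases match, equate exponents: x - 5 = 6
So x = 6 - (-5) = 11

x = 11


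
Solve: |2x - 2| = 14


An absolute value equation |expr| = 14 gives two cases:
Case 1: 2x - 2 = 14
  2x = 16, so x = 8
Case 2: 2x - 2 = -14
  2x = -12, so x = -6

x = -6, x = 8


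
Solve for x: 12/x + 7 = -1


Subtract 7 from both sides: 12/x = -8
Multiply both sides by x: 12 = -8 * x
Divide by -8: x = -3/2

x = -3/2


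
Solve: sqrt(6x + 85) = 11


Square both sides: 6x + 85 = 11^2 = 121
6x = 121 - 85 = 36
x = 6
Check: sqrt(6*6 + 85) = sqrt(121) = 11 ✓

x = 6


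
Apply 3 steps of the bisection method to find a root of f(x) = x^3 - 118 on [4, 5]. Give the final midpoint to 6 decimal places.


f(x) = x^3 - 118
f(4) = -54 < 0
f(5) = 7 > 0

Step 1: midpoint = (4.000000 + 5.000000)/2 = 4.500000
  f(4.500000) = -26.875000
  f(mid) < 0, so root is in [4.500000, 5.000000]

Step 2: midpoint = (4.500000 + 5.000000)/2 = 4.750000
  f(4.750000) = -10.828125
  f(mid) < 0, so root is in [4.750000, 5.000000]

Step 3: midpoint = (4.750000 + 5.000000)/2 = 4.875000
  f(4.875000) = -2.142578
  f(mid) < 0, so root is in [4.875000, 5.000000]

midpoint = 4.875000


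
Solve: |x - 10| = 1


An absolute value equation |expr| = 1 gives two cases:
Case 1: x - 10 = 1
  x = 11, so x = 11
Case 2: x - 10 = -1
  x = 9, so x = 9

x = 9, x = 11


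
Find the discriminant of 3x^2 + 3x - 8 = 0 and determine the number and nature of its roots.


For ax^2 + bx + c = 0, discriminant D = b^2 - 4ac
Here a = 3, b = 3, c = -8
D = (3)^2 - 4(3)(-8) = 9 + 96 = 105

D = 105 > 0 but not a perfect square
The equation has 2 distinct real irrational roots.

Discriminant = 105, 2 distinct real irrational roots


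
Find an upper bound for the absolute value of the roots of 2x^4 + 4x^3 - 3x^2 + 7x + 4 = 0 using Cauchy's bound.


Cauchy's bound: all roots r satisfy |r| <= 1 + max(|a_i/a_n|) for i = 0,...,n-1
where a_n is the leading coefficient.

Coefficients: [2, 4, -3, 7, 4]
Leading coefficient a_n = 2
Ratios |a_i/a_n|: 2, 3/2, 7/2, 2
Maximum ratio: 7/2
Cauchy's bound: |r| <= 1 + 7/2 = 9/2

Upper bound = 9/2


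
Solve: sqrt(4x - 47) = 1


Square both sides: 4x - 47 = 1^2 = 1
4x = 1 + 47 = 48
x = 12
Check: sqrt(4*12 - 47) = sqrt(1) = 1 ✓

x = 12


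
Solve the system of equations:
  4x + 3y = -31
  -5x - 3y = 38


Using Cramer's rule:
Determinant D = (4)(-3) - (-5)(3) = -12 + 15 = 3
Dx = (-31)(-3) - (38)(3) = 93 - 114 = -21
Dy = (4)(38) - (-5)(-31) = 152 - 155 = -3
x = Dx/D = -21/3 = -7
y = Dy/D = -3/3 = -1

x = -7, y = -1


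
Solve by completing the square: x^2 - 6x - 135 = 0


Start: x^2 - 6x - 135 = 0
Move constant: x^2 - 6x = 135
Half of -6 is -3, squared is 9
Add 9 to both sides: x^2 - 6x + 9 = 144
(x - 3)^2 = 144
x - 3 = ±12
x = 3 + 12 = 15 or x = 3 - 12 = -9

x = -9, x = 15


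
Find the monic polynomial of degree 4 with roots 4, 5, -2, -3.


A monic polynomial with roots 4, 5, -2, -3 is:
p(x) = (x - 4)(x - 5)(x + 2)(x + 3)
After multiplying by (x - 4): x - 4
After multiplying by (x - 5): x^2 - 9x + 20
After multiplying by (x + 2): x^3 - 7x^2 + 2x + 40
After multiplying by (x + 3): x^4 - 4x^3 - 19x^2 + 46x + 120

x^4 - 4x^3 - 19x^2 + 46x + 120


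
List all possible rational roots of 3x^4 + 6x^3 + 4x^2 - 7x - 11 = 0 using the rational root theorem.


Rational root theorem: possible roots are ±p/q where:
  p divides the constant term (-11): p ∈ {1, 11}
  q divides the leading coefficient (3): q ∈ {1, 3}

All possible rational roots: -11, -11/3, -1, -1/3, 1/3, 1, 11/3, 11

-11, -11/3, -1, -1/3, 1/3, 1, 11/3, 11


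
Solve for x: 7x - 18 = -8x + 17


Starting with: 7x - 18 = -8x + 17
Move all x terms to left: (7 + 8)x = 17 + 18
Simplify: 15x = 35
Divide both sides by 15: x = 7/3

x = 7/3


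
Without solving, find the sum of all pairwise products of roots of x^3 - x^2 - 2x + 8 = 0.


By Vieta's formulas for x^3 + bx^2 + cx + d = 0:
  r1 + r2 + r3 = -b/a = 1
  r1*r2 + r1*r3 + r2*r3 = c/a = -2
  r1*r2*r3 = -d/a = -8


Sum of pairwise products = -2


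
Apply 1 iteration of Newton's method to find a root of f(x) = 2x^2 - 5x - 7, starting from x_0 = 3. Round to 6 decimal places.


Newton's method: x_(n+1) = x_n - f(x_n)/f'(x_n)
f(x) = 2x^2 - 5x - 7
f'(x) = 4x - 5

Iteration 1:
  f(3.000000) = -4.000000
  f'(3.000000) = 7.000000
  x_1 = 3.000000 - (-4.000000)/(7.000000) = 3.571429

x_1 = 3.571429


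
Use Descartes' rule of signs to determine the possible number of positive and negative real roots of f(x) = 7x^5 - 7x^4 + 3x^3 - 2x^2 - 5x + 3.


Descartes' rule of signs:

For positive roots, count sign changes in f(x) = 7x^5 - 7x^4 + 3x^3 - 2x^2 - 5x + 3:
Signs of coefficients: +, -, +, -, -, +
Number of sign changes: 4
Possible positive real roots: 4, 2, 0

For negative roots, examine f(-x) = -7x^5 - 7x^4 - 3x^3 - 2x^2 + 5x + 3:
Signs of coefficients: -, -, -, -, +, +
Number of sign changes: 1
Possible negative real roots: 1

Positive roots: 4 or 2 or 0; Negative roots: 1


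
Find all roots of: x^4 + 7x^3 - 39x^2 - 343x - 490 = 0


Let p(x) = x^4 + 7x^3 - 39x^2 - 343x - 490. By the rational root theorem (leading coefficient 1), any rational root is an integer divisor of 490: try ±1, ±2, ... in turn.
Test x = 1: value = -864 ≠ 0.
Test x = -1: value = -192 ≠ 0.
Test x = 2: value = -1260 ≠ 0.
Test x = -2: value = 0 ✓, so (x + 2) is a factor.
Synthetic division by (x + 2): bring down 1; 1(-2) + 7 = 5; 5(-2) - 39 = -49; (-49)(-2) - 343 = -245; (-245)(-2) - 490 = 0 → quotient x^3 + 5x^2 - 49x - 245, remainder 0.
Continue with the quotient x^3 + 5x^2 - 49x - 245 (candidates must divide 245).
Test x = 5: value = -240 ≠ 0.
Test x = -5: value = 0 ✓, so (x + 5) is a factor.
Synthetic division by (x + 5): bring down 1; 1(-5) + 5 = 0; 0(-5) - 49 = -49; (-49)(-5) - 245 = 0 → quotient x^2 - 49, remainder 0.
Solve the quadratic x^2 - 49 = 0: discriminant = 0^2 - 4(1)(-49) = 0 + 196 = 196.
sqrt(196) = 14, so x = (0 ± 14)/2: x = 7 or x = -7.
Collecting all roots found:

x = -7, x = -5, x = -2, x = 7


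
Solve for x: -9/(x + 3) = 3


Multiply both sides by (x + 3): -9 = 3(x + 3)
Distribute: -9 = 3x + 9
3x = -9 - 9 = -18
x = -6

x = -6


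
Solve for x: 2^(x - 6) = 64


Express both sides with the same base.
64 = 2^6
Since the bases match, equate exponents: x - 6 = 6
So x = 6 - (-6) = 12

x = 12


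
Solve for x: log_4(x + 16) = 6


Convert to exponential form: x + 16 = 4^6 = 4096
x = 4096 - 16 = 4080
Check: log_4(4080 + 16) = log_4(4096) = log_4(4096) = 6 ✓

x = 4080


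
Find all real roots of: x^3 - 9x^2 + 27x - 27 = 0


Let p(x) = x^3 - 9x^2 + 27x - 27. By the rational root theorem (leading coefficient 1), any rational root is an integer divisor of 27: try ±1, ±2, ... in turn.
Test x = 1: value = -8 ≠ 0.
Test x = -1: value = -64 ≠ 0.
Test x = 3: value = 0 ✓, so (x - 3) is a factor.
Synthetic division by (x - 3): bring down 1; 1(3) - 9 = -6; (-6)(3) + 27 = 9; 9(3) - 27 = 0 → quotient x^2 - 6x + 9, remainder 0.
Solve the quadratic x^2 - 6x + 9 = 0: discriminant = (-6)^2 - 4(1)(9) = 36 - 36 = 0.
Discriminant = 0, so a double root: x = 6/2 = 3.

x = 3 (multiplicity 3)


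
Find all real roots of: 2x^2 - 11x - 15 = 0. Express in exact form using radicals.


Using the quadratic formula: x = (-b ± sqrt(b^2 - 4ac)) / (2a)
Here a = 2, b = -11, c = -15
Discriminant = b^2 - 4ac = (-11)^2 - 4(2)(-15) = 121 + 120 = 241
Since discriminant = 241 > 0, there are two real roots.
x = (11 ± sqrt(241)) / 4
Numerically: x ≈ 6.6310 or x ≈ -1.1310

x = (11 + sqrt(241)) / 4 or x = (11 - sqrt(241)) / 4


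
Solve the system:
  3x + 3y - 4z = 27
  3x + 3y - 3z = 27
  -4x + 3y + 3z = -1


Using Cramer's rule. Expand each determinant along the first row.
D  = 3*[3*3 - (-3)*3] - 3*[3*3 - (-3)*(-4)] + (-4)*[3*3 - 3*(-4)]
  = 3*(18) - 3*(-3) + (-4)*(21) = -21
Dx = 27*[3*3 - (-3)*3] - 3*[27*3 - (-3)*(-1)] + (-4)*[27*3 - 3*(-1)]
  = 27*(18) - 3*(78) + (-4)*(84) = -84
Dy = 3*[27*3 - (-3)*(-1)] - 27*[3*3 - (-3)*(-4)] + (-4)*[3*(-1) - 27*(-4)]
  = 3*(78) - 27*(-3) + (-4)*(105) = -105
Dz = 3*[3*(-1) - 27*3] - 3*[3*(-1) - 27*(-4)] + 27*[3*3 - 3*(-4)]
  = 3*(-84) - 3*(105) + 27*(21) = 0
x = Dx/D = -84/-21 = 4, y = Dy/D = -105/-21 = 5, z = Dz/D = 0/-21 = 0
Check eq1: (3)(4) + (3)(5) + (-4)(0) = 27 = 27 ✓
Check eq2: (3)(4) + (3)(5) + (-3)(0) = 27 = 27 ✓
Check eq3: (-4)(4) + (3)(5) + (3)(0) = -1 = -1 ✓

x = 4, y = 5, z = 0


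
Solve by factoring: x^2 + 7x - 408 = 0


We need two numbers that multiply to -408 and add to 7.
Those numbers are 24 and -17 (since 24 * (-17) = -408 and 24 + (-17) = 7).
So x^2 + 7x - 408 = (x + 24)(x - 17) = 0
Setting each factor to zero: x = -24 or x = 17

x = -24, x = 17


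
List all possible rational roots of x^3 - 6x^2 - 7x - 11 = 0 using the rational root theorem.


Rational root theorem: possible roots are ±p/q where:
  p divides the constant term (-11): p ∈ {1, 11}
  q divides the leading coefficient (1): q ∈ {1}

All possible rational roots: -11, -1, 1, 11

-11, -1, 1, 11


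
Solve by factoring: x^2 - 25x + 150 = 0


We need two numbers that multiply to 150 and add to -25.
Those numbers are -15 and -10 (since (-15) * (-10) = 150 and (-15) + (-10) = -25).
So x^2 - 25x + 150 = (x - 15)(x - 10) = 0
Setting each factor to zero: x = 15 or x = 10

x = 10, x = 15


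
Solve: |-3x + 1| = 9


An absolute value equation |expr| = 9 gives two cases:
Case 1: -3x + 1 = 9
  -3x = 8, so x = -8/3
Case 2: -3x + 1 = -9
  -3x = -10, so x = 10/3

x = -8/3, x = 10/3


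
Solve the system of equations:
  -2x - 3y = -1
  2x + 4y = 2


Using Cramer's rule:
Determinant D = (-2)(4) - (2)(-3) = -8 + 6 = -2
Dx = (-1)(4) - (2)(-3) = -4 + 6 = 2
Dy = (-2)(2) - (2)(-1) = -4 + 2 = -2
x = Dx/D = 2/-2 = -1
y = Dy/D = -2/-2 = 1

x = -1, y = 1


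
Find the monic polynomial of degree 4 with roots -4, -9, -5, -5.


A monic polynomial with roots -4, -9, -5, -5 is:
p(x) = (x + 4)(x + 9)(x + 5)(x + 5)
After multiplying by (x + 4): x + 4
After multiplying by (x + 9): x^2 + 13x + 36
After multiplying by (x + 5): x^3 + 18x^2 + 101x + 180
After multiplying by (x + 5): x^4 + 23x^3 + 191x^2 + 685x + 900

x^4 + 23x^3 + 191x^2 + 685x + 900


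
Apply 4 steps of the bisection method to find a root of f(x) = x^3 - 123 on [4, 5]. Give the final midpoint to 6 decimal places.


f(x) = x^3 - 123
f(4) = -59 < 0
f(5) = 2 > 0

Step 1: midpoint = (4.000000 + 5.000000)/2 = 4.500000
  f(4.500000) = -31.875000
  f(mid) < 0, so root is in [4.500000, 5.000000]

Step 2: midpoint = (4.500000 + 5.000000)/2 = 4.750000
  f(4.750000) = -15.828125
  f(mid) < 0, so root is in [4.750000, 5.000000]

Step 3: midpoint = (4.750000 + 5.000000)/2 = 4.875000
  f(4.875000) = -7.142578
  f(mid) < 0, so root is in [4.875000, 5.000000]

Step 4: midpoint = (4.875000 + 5.000000)/2 = 4.937500
  f(4.937500) = -2.629150
  f(mid) < 0, so root is in [4.937500, 5.000000]

midpoint = 4.937500


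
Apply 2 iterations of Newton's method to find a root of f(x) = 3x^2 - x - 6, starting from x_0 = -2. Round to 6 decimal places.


Newton's method: x_(n+1) = x_n - f(x_n)/f'(x_n)
f(x) = 3x^2 - x - 6
f'(x) = 6x - 1

Iteration 1:
  f(-2.000000) = 8.000000
  f'(-2.000000) = -13.000000
  x_1 = -2.000000 - (8.000000)/(-13.000000) = -1.384615

Iteration 2:
  f(-1.384615) = 1.136095
  f'(-1.384615) = -9.307692
  x_2 = -1.384615 - (1.136095)/(-9.307692) = -1.262556

x_2 = -1.262556


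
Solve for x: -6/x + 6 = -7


Subtract 6 from both sides: -6/x = -13
Multiply both sides by x: -6 = -13 * x
Divide by -13: x = 6/13

x = 6/13


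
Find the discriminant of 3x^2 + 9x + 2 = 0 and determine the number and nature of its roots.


For ax^2 + bx + c = 0, discriminant D = b^2 - 4ac
Here a = 3, b = 9, c = 2
D = (9)^2 - 4(3)(2) = 81 - 24 = 57

D = 57 > 0 but not a perfect square
The equation has 2 distinct real irrational roots.

Discriminant = 57, 2 distinct real irrational roots


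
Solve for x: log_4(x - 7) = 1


Convert to exponential form: x - 7 = 4^1 = 4
x = 4 + 7 = 11
Check: log_4(11 - 7) = log_4(4) = log_4(4) = 1 ✓

x = 11


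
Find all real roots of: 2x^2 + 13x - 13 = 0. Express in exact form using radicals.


Using the quadratic formula: x = (-b ± sqrt(b^2 - 4ac)) / (2a)
Here a = 2, b = 13, c = -13
Discriminant = b^2 - 4ac = 13^2 - 4(2)(-13) = 169 + 104 = 273
Since discriminant = 273 > 0, there are two real roots.
x = (-13 ± sqrt(273)) / 4
Numerically: x ≈ 0.8807 or x ≈ -7.3807

x = (-13 + sqrt(273)) / 4 or x = (-13 - sqrt(273)) / 4
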